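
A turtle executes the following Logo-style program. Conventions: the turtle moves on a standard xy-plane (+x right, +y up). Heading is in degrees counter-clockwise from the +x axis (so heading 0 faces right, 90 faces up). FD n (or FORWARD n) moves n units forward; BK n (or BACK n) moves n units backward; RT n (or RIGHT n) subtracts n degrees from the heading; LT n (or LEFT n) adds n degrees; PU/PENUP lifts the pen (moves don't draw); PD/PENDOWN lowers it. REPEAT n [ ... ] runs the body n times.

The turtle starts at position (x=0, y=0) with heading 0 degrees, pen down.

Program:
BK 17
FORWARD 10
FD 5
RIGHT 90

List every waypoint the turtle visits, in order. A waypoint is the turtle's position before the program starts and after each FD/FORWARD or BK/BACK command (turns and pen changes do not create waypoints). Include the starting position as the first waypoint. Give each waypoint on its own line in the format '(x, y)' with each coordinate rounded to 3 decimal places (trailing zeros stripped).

Executing turtle program step by step:
Start: pos=(0,0), heading=0, pen down
BK 17: (0,0) -> (-17,0) [heading=0, draw]
FD 10: (-17,0) -> (-7,0) [heading=0, draw]
FD 5: (-7,0) -> (-2,0) [heading=0, draw]
RT 90: heading 0 -> 270
Final: pos=(-2,0), heading=270, 3 segment(s) drawn
Waypoints (4 total):
(0, 0)
(-17, 0)
(-7, 0)
(-2, 0)

Answer: (0, 0)
(-17, 0)
(-7, 0)
(-2, 0)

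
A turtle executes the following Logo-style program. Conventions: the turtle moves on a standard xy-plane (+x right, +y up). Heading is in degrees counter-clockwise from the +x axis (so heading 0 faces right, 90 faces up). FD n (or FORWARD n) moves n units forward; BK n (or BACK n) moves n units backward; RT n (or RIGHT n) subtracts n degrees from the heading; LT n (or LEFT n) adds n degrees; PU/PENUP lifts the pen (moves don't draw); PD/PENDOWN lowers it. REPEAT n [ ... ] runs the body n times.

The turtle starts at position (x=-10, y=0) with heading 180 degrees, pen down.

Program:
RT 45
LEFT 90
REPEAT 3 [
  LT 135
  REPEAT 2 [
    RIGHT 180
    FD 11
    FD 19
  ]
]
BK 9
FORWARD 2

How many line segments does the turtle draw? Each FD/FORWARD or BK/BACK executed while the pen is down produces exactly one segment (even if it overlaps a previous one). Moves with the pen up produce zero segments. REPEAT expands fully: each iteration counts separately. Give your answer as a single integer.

Executing turtle program step by step:
Start: pos=(-10,0), heading=180, pen down
RT 45: heading 180 -> 135
LT 90: heading 135 -> 225
REPEAT 3 [
  -- iteration 1/3 --
  LT 135: heading 225 -> 0
  REPEAT 2 [
    -- iteration 1/2 --
    RT 180: heading 0 -> 180
    FD 11: (-10,0) -> (-21,0) [heading=180, draw]
    FD 19: (-21,0) -> (-40,0) [heading=180, draw]
    -- iteration 2/2 --
    RT 180: heading 180 -> 0
    FD 11: (-40,0) -> (-29,0) [heading=0, draw]
    FD 19: (-29,0) -> (-10,0) [heading=0, draw]
  ]
  -- iteration 2/3 --
  LT 135: heading 0 -> 135
  REPEAT 2 [
    -- iteration 1/2 --
    RT 180: heading 135 -> 315
    FD 11: (-10,0) -> (-2.222,-7.778) [heading=315, draw]
    FD 19: (-2.222,-7.778) -> (11.213,-21.213) [heading=315, draw]
    -- iteration 2/2 --
    RT 180: heading 315 -> 135
    FD 11: (11.213,-21.213) -> (3.435,-13.435) [heading=135, draw]
    FD 19: (3.435,-13.435) -> (-10,0) [heading=135, draw]
  ]
  -- iteration 3/3 --
  LT 135: heading 135 -> 270
  REPEAT 2 [
    -- iteration 1/2 --
    RT 180: heading 270 -> 90
    FD 11: (-10,0) -> (-10,11) [heading=90, draw]
    FD 19: (-10,11) -> (-10,30) [heading=90, draw]
    -- iteration 2/2 --
    RT 180: heading 90 -> 270
    FD 11: (-10,30) -> (-10,19) [heading=270, draw]
    FD 19: (-10,19) -> (-10,0) [heading=270, draw]
  ]
]
BK 9: (-10,0) -> (-10,9) [heading=270, draw]
FD 2: (-10,9) -> (-10,7) [heading=270, draw]
Final: pos=(-10,7), heading=270, 14 segment(s) drawn
Segments drawn: 14

Answer: 14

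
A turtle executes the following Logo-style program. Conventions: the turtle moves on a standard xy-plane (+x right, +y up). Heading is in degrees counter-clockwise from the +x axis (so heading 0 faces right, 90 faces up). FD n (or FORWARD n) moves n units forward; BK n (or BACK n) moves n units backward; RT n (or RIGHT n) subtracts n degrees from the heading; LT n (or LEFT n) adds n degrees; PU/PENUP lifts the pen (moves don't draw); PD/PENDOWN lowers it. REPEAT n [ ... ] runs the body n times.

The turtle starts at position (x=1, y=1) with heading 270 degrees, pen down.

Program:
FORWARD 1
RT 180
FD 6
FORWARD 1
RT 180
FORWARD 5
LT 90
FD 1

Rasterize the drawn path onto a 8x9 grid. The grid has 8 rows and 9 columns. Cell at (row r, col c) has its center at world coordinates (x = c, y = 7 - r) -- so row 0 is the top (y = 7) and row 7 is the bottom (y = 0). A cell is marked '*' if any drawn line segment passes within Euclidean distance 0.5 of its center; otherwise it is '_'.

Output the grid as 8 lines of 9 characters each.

Answer: _*_______
_*_______
_*_______
_*_______
_*_______
_**______
_*_______
_*_______

Derivation:
Segment 0: (1,1) -> (1,0)
Segment 1: (1,0) -> (1,6)
Segment 2: (1,6) -> (1,7)
Segment 3: (1,7) -> (1,2)
Segment 4: (1,2) -> (2,2)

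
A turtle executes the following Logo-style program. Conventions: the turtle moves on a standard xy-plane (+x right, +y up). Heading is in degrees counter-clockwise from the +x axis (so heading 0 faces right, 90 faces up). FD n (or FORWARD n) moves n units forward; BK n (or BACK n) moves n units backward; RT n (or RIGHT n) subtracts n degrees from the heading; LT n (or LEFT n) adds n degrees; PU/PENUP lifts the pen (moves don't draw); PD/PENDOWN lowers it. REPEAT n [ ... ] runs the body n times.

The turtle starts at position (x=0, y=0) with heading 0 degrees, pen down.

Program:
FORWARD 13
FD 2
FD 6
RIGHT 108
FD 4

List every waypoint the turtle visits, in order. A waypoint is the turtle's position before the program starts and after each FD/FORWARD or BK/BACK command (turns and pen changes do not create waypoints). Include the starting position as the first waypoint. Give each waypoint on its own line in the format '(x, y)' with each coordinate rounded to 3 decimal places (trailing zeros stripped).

Executing turtle program step by step:
Start: pos=(0,0), heading=0, pen down
FD 13: (0,0) -> (13,0) [heading=0, draw]
FD 2: (13,0) -> (15,0) [heading=0, draw]
FD 6: (15,0) -> (21,0) [heading=0, draw]
RT 108: heading 0 -> 252
FD 4: (21,0) -> (19.764,-3.804) [heading=252, draw]
Final: pos=(19.764,-3.804), heading=252, 4 segment(s) drawn
Waypoints (5 total):
(0, 0)
(13, 0)
(15, 0)
(21, 0)
(19.764, -3.804)

Answer: (0, 0)
(13, 0)
(15, 0)
(21, 0)
(19.764, -3.804)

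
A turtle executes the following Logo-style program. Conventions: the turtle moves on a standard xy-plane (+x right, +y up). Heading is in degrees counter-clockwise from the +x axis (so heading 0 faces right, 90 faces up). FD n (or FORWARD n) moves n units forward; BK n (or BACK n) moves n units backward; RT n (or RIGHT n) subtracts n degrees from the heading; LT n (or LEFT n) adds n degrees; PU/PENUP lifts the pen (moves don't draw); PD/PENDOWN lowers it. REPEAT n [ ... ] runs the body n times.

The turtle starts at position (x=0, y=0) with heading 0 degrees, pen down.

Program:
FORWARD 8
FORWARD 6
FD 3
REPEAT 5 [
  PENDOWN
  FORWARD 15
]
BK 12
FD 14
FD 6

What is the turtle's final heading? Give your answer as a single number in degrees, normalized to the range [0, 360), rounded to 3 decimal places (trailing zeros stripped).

Answer: 0

Derivation:
Executing turtle program step by step:
Start: pos=(0,0), heading=0, pen down
FD 8: (0,0) -> (8,0) [heading=0, draw]
FD 6: (8,0) -> (14,0) [heading=0, draw]
FD 3: (14,0) -> (17,0) [heading=0, draw]
REPEAT 5 [
  -- iteration 1/5 --
  PD: pen down
  FD 15: (17,0) -> (32,0) [heading=0, draw]
  -- iteration 2/5 --
  PD: pen down
  FD 15: (32,0) -> (47,0) [heading=0, draw]
  -- iteration 3/5 --
  PD: pen down
  FD 15: (47,0) -> (62,0) [heading=0, draw]
  -- iteration 4/5 --
  PD: pen down
  FD 15: (62,0) -> (77,0) [heading=0, draw]
  -- iteration 5/5 --
  PD: pen down
  FD 15: (77,0) -> (92,0) [heading=0, draw]
]
BK 12: (92,0) -> (80,0) [heading=0, draw]
FD 14: (80,0) -> (94,0) [heading=0, draw]
FD 6: (94,0) -> (100,0) [heading=0, draw]
Final: pos=(100,0), heading=0, 11 segment(s) drawn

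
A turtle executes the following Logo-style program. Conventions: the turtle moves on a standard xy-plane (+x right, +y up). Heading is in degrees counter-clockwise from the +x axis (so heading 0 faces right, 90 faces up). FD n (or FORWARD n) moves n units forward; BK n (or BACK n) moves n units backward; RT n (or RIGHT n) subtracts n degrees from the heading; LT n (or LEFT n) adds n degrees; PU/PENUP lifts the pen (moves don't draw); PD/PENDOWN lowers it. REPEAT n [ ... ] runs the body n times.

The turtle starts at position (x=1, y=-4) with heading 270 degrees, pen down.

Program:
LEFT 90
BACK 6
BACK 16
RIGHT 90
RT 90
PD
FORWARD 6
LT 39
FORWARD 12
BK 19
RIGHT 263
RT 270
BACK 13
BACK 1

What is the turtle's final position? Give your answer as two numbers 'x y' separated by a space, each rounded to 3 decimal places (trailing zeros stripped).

Answer: -31.285 -9.666

Derivation:
Executing turtle program step by step:
Start: pos=(1,-4), heading=270, pen down
LT 90: heading 270 -> 0
BK 6: (1,-4) -> (-5,-4) [heading=0, draw]
BK 16: (-5,-4) -> (-21,-4) [heading=0, draw]
RT 90: heading 0 -> 270
RT 90: heading 270 -> 180
PD: pen down
FD 6: (-21,-4) -> (-27,-4) [heading=180, draw]
LT 39: heading 180 -> 219
FD 12: (-27,-4) -> (-36.326,-11.552) [heading=219, draw]
BK 19: (-36.326,-11.552) -> (-21.56,0.405) [heading=219, draw]
RT 263: heading 219 -> 316
RT 270: heading 316 -> 46
BK 13: (-21.56,0.405) -> (-30.591,-8.946) [heading=46, draw]
BK 1: (-30.591,-8.946) -> (-31.285,-9.666) [heading=46, draw]
Final: pos=(-31.285,-9.666), heading=46, 7 segment(s) drawn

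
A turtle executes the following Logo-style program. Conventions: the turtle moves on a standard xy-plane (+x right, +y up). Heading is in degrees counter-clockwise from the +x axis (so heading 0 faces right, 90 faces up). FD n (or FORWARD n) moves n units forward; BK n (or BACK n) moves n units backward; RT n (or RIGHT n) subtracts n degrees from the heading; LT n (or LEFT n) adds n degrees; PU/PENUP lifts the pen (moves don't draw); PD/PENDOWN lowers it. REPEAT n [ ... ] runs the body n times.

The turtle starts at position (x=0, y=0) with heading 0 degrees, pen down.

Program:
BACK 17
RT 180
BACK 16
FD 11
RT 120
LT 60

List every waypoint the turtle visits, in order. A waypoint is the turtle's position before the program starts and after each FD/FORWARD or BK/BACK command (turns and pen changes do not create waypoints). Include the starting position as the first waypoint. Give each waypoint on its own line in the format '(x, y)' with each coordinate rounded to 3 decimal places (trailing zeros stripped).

Executing turtle program step by step:
Start: pos=(0,0), heading=0, pen down
BK 17: (0,0) -> (-17,0) [heading=0, draw]
RT 180: heading 0 -> 180
BK 16: (-17,0) -> (-1,0) [heading=180, draw]
FD 11: (-1,0) -> (-12,0) [heading=180, draw]
RT 120: heading 180 -> 60
LT 60: heading 60 -> 120
Final: pos=(-12,0), heading=120, 3 segment(s) drawn
Waypoints (4 total):
(0, 0)
(-17, 0)
(-1, 0)
(-12, 0)

Answer: (0, 0)
(-17, 0)
(-1, 0)
(-12, 0)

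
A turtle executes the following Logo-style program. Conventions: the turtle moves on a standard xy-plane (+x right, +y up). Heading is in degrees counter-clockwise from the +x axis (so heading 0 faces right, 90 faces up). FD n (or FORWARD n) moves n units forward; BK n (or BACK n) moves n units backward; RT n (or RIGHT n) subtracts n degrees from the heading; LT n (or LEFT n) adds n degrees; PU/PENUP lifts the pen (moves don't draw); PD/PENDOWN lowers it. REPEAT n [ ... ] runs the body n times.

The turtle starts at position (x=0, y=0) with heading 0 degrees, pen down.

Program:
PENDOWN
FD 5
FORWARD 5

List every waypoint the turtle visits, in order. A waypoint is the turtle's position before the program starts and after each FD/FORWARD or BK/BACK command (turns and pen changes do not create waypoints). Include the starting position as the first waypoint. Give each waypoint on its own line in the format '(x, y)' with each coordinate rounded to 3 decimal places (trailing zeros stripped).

Executing turtle program step by step:
Start: pos=(0,0), heading=0, pen down
PD: pen down
FD 5: (0,0) -> (5,0) [heading=0, draw]
FD 5: (5,0) -> (10,0) [heading=0, draw]
Final: pos=(10,0), heading=0, 2 segment(s) drawn
Waypoints (3 total):
(0, 0)
(5, 0)
(10, 0)

Answer: (0, 0)
(5, 0)
(10, 0)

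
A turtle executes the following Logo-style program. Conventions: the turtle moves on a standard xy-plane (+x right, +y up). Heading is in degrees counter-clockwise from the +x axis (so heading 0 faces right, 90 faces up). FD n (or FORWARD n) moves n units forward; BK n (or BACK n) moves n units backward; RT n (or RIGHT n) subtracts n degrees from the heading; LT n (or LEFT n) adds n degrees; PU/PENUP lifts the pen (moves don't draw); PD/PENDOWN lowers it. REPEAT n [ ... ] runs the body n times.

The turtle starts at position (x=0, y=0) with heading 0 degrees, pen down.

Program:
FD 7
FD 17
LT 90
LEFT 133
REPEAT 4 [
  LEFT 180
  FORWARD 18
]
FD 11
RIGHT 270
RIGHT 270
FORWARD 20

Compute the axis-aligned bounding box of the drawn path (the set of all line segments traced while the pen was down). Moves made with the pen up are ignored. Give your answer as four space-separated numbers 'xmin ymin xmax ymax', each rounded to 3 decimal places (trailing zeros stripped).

Executing turtle program step by step:
Start: pos=(0,0), heading=0, pen down
FD 7: (0,0) -> (7,0) [heading=0, draw]
FD 17: (7,0) -> (24,0) [heading=0, draw]
LT 90: heading 0 -> 90
LT 133: heading 90 -> 223
REPEAT 4 [
  -- iteration 1/4 --
  LT 180: heading 223 -> 43
  FD 18: (24,0) -> (37.164,12.276) [heading=43, draw]
  -- iteration 2/4 --
  LT 180: heading 43 -> 223
  FD 18: (37.164,12.276) -> (24,0) [heading=223, draw]
  -- iteration 3/4 --
  LT 180: heading 223 -> 43
  FD 18: (24,0) -> (37.164,12.276) [heading=43, draw]
  -- iteration 4/4 --
  LT 180: heading 43 -> 223
  FD 18: (37.164,12.276) -> (24,0) [heading=223, draw]
]
FD 11: (24,0) -> (15.955,-7.502) [heading=223, draw]
RT 270: heading 223 -> 313
RT 270: heading 313 -> 43
FD 20: (15.955,-7.502) -> (30.582,6.138) [heading=43, draw]
Final: pos=(30.582,6.138), heading=43, 8 segment(s) drawn

Segment endpoints: x in {0, 7, 15.955, 24, 24, 24, 30.582, 37.164}, y in {-7.502, 0, 0, 0, 6.138, 12.276}
xmin=0, ymin=-7.502, xmax=37.164, ymax=12.276

Answer: 0 -7.502 37.164 12.276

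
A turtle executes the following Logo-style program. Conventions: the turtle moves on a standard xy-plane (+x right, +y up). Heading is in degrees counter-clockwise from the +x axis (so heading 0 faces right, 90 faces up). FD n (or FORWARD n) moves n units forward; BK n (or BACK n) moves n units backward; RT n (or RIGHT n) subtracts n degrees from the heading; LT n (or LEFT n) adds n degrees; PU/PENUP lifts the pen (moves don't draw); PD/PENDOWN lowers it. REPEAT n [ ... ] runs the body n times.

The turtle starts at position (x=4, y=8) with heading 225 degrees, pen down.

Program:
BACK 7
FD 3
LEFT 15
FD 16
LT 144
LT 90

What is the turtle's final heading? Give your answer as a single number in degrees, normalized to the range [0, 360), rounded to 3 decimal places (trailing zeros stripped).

Answer: 114

Derivation:
Executing turtle program step by step:
Start: pos=(4,8), heading=225, pen down
BK 7: (4,8) -> (8.95,12.95) [heading=225, draw]
FD 3: (8.95,12.95) -> (6.828,10.828) [heading=225, draw]
LT 15: heading 225 -> 240
FD 16: (6.828,10.828) -> (-1.172,-3.028) [heading=240, draw]
LT 144: heading 240 -> 24
LT 90: heading 24 -> 114
Final: pos=(-1.172,-3.028), heading=114, 3 segment(s) drawn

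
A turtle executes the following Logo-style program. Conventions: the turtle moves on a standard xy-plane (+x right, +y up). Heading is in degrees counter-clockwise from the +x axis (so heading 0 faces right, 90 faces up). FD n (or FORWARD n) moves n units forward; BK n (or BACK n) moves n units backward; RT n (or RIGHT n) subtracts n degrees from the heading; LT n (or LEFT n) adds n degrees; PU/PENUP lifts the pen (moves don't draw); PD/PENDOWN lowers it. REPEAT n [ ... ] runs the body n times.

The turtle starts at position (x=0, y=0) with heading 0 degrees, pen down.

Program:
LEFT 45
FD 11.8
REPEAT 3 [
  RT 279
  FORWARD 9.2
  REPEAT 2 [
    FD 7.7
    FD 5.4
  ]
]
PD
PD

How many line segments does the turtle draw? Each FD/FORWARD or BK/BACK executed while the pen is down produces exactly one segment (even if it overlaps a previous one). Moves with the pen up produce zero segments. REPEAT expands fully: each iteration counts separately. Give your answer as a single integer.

Answer: 16

Derivation:
Executing turtle program step by step:
Start: pos=(0,0), heading=0, pen down
LT 45: heading 0 -> 45
FD 11.8: (0,0) -> (8.344,8.344) [heading=45, draw]
REPEAT 3 [
  -- iteration 1/3 --
  RT 279: heading 45 -> 126
  FD 9.2: (8.344,8.344) -> (2.936,15.787) [heading=126, draw]
  REPEAT 2 [
    -- iteration 1/2 --
    FD 7.7: (2.936,15.787) -> (-1.59,22.016) [heading=126, draw]
    FD 5.4: (-1.59,22.016) -> (-4.764,26.385) [heading=126, draw]
    -- iteration 2/2 --
    FD 7.7: (-4.764,26.385) -> (-9.29,32.614) [heading=126, draw]
    FD 5.4: (-9.29,32.614) -> (-12.464,36.983) [heading=126, draw]
  ]
  -- iteration 2/3 --
  RT 279: heading 126 -> 207
  FD 9.2: (-12.464,36.983) -> (-20.661,32.806) [heading=207, draw]
  REPEAT 2 [
    -- iteration 1/2 --
    FD 7.7: (-20.661,32.806) -> (-27.522,29.311) [heading=207, draw]
    FD 5.4: (-27.522,29.311) -> (-32.333,26.859) [heading=207, draw]
    -- iteration 2/2 --
    FD 7.7: (-32.333,26.859) -> (-39.194,23.363) [heading=207, draw]
    FD 5.4: (-39.194,23.363) -> (-44.005,20.912) [heading=207, draw]
  ]
  -- iteration 3/3 --
  RT 279: heading 207 -> 288
  FD 9.2: (-44.005,20.912) -> (-41.162,12.162) [heading=288, draw]
  REPEAT 2 [
    -- iteration 1/2 --
    FD 7.7: (-41.162,12.162) -> (-38.783,4.839) [heading=288, draw]
    FD 5.4: (-38.783,4.839) -> (-37.114,-0.297) [heading=288, draw]
    -- iteration 2/2 --
    FD 7.7: (-37.114,-0.297) -> (-34.735,-7.62) [heading=288, draw]
    FD 5.4: (-34.735,-7.62) -> (-33.066,-12.756) [heading=288, draw]
  ]
]
PD: pen down
PD: pen down
Final: pos=(-33.066,-12.756), heading=288, 16 segment(s) drawn
Segments drawn: 16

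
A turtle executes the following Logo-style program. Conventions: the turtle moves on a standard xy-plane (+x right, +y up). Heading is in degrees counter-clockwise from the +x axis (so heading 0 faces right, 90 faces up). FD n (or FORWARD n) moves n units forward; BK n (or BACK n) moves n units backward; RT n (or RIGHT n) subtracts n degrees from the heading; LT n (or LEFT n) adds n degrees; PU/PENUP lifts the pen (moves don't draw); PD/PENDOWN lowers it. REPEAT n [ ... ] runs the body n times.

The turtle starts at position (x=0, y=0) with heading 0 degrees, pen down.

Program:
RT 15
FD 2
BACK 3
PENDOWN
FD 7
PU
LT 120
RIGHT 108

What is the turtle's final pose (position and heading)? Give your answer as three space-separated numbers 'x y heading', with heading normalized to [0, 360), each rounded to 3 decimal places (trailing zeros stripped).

Answer: 5.796 -1.553 357

Derivation:
Executing turtle program step by step:
Start: pos=(0,0), heading=0, pen down
RT 15: heading 0 -> 345
FD 2: (0,0) -> (1.932,-0.518) [heading=345, draw]
BK 3: (1.932,-0.518) -> (-0.966,0.259) [heading=345, draw]
PD: pen down
FD 7: (-0.966,0.259) -> (5.796,-1.553) [heading=345, draw]
PU: pen up
LT 120: heading 345 -> 105
RT 108: heading 105 -> 357
Final: pos=(5.796,-1.553), heading=357, 3 segment(s) drawn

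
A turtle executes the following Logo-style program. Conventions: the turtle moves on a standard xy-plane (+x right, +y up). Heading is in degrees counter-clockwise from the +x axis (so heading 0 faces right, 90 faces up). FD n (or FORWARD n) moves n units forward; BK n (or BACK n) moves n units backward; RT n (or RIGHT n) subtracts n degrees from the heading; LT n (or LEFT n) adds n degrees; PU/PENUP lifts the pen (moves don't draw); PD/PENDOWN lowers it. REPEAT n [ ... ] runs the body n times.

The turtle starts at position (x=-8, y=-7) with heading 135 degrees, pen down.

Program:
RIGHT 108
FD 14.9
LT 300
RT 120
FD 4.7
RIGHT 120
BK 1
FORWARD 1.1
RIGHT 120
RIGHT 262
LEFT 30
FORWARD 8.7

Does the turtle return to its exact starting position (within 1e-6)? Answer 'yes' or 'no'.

Answer: no

Derivation:
Executing turtle program step by step:
Start: pos=(-8,-7), heading=135, pen down
RT 108: heading 135 -> 27
FD 14.9: (-8,-7) -> (5.276,-0.236) [heading=27, draw]
LT 300: heading 27 -> 327
RT 120: heading 327 -> 207
FD 4.7: (5.276,-0.236) -> (1.088,-2.369) [heading=207, draw]
RT 120: heading 207 -> 87
BK 1: (1.088,-2.369) -> (1.036,-3.368) [heading=87, draw]
FD 1.1: (1.036,-3.368) -> (1.094,-2.269) [heading=87, draw]
RT 120: heading 87 -> 327
RT 262: heading 327 -> 65
LT 30: heading 65 -> 95
FD 8.7: (1.094,-2.269) -> (0.335,6.397) [heading=95, draw]
Final: pos=(0.335,6.397), heading=95, 5 segment(s) drawn

Start position: (-8, -7)
Final position: (0.335, 6.397)
Distance = 15.779; >= 1e-6 -> NOT closed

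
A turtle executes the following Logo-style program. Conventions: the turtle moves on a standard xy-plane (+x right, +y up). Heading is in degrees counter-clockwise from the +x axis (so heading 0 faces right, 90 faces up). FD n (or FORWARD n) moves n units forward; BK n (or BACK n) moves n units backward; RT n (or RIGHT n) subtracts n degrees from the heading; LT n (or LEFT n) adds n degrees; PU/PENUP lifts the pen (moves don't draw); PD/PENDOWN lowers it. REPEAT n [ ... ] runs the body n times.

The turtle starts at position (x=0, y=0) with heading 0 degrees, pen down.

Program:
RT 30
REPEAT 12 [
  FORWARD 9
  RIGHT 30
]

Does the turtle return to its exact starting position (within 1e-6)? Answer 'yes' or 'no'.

Answer: yes

Derivation:
Executing turtle program step by step:
Start: pos=(0,0), heading=0, pen down
RT 30: heading 0 -> 330
REPEAT 12 [
  -- iteration 1/12 --
  FD 9: (0,0) -> (7.794,-4.5) [heading=330, draw]
  RT 30: heading 330 -> 300
  -- iteration 2/12 --
  FD 9: (7.794,-4.5) -> (12.294,-12.294) [heading=300, draw]
  RT 30: heading 300 -> 270
  -- iteration 3/12 --
  FD 9: (12.294,-12.294) -> (12.294,-21.294) [heading=270, draw]
  RT 30: heading 270 -> 240
  -- iteration 4/12 --
  FD 9: (12.294,-21.294) -> (7.794,-29.088) [heading=240, draw]
  RT 30: heading 240 -> 210
  -- iteration 5/12 --
  FD 9: (7.794,-29.088) -> (0,-33.588) [heading=210, draw]
  RT 30: heading 210 -> 180
  -- iteration 6/12 --
  FD 9: (0,-33.588) -> (-9,-33.588) [heading=180, draw]
  RT 30: heading 180 -> 150
  -- iteration 7/12 --
  FD 9: (-9,-33.588) -> (-16.794,-29.088) [heading=150, draw]
  RT 30: heading 150 -> 120
  -- iteration 8/12 --
  FD 9: (-16.794,-29.088) -> (-21.294,-21.294) [heading=120, draw]
  RT 30: heading 120 -> 90
  -- iteration 9/12 --
  FD 9: (-21.294,-21.294) -> (-21.294,-12.294) [heading=90, draw]
  RT 30: heading 90 -> 60
  -- iteration 10/12 --
  FD 9: (-21.294,-12.294) -> (-16.794,-4.5) [heading=60, draw]
  RT 30: heading 60 -> 30
  -- iteration 11/12 --
  FD 9: (-16.794,-4.5) -> (-9,0) [heading=30, draw]
  RT 30: heading 30 -> 0
  -- iteration 12/12 --
  FD 9: (-9,0) -> (0,0) [heading=0, draw]
  RT 30: heading 0 -> 330
]
Final: pos=(0,0), heading=330, 12 segment(s) drawn

Start position: (0, 0)
Final position: (0, 0)
Distance = 0; < 1e-6 -> CLOSED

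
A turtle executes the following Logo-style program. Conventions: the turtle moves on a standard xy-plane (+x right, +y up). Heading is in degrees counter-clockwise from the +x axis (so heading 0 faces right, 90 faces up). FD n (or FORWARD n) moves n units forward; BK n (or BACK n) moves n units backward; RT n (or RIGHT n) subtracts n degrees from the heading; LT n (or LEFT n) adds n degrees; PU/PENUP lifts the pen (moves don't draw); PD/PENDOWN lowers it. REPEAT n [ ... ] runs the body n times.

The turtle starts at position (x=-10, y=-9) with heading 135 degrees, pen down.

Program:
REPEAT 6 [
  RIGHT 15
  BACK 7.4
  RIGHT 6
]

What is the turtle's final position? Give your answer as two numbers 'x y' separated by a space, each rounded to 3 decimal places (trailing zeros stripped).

Answer: -23.846 -42.427

Derivation:
Executing turtle program step by step:
Start: pos=(-10,-9), heading=135, pen down
REPEAT 6 [
  -- iteration 1/6 --
  RT 15: heading 135 -> 120
  BK 7.4: (-10,-9) -> (-6.3,-15.409) [heading=120, draw]
  RT 6: heading 120 -> 114
  -- iteration 2/6 --
  RT 15: heading 114 -> 99
  BK 7.4: (-6.3,-15.409) -> (-5.142,-22.717) [heading=99, draw]
  RT 6: heading 99 -> 93
  -- iteration 3/6 --
  RT 15: heading 93 -> 78
  BK 7.4: (-5.142,-22.717) -> (-6.681,-29.956) [heading=78, draw]
  RT 6: heading 78 -> 72
  -- iteration 4/6 --
  RT 15: heading 72 -> 57
  BK 7.4: (-6.681,-29.956) -> (-10.711,-36.162) [heading=57, draw]
  RT 6: heading 57 -> 51
  -- iteration 5/6 --
  RT 15: heading 51 -> 36
  BK 7.4: (-10.711,-36.162) -> (-16.698,-40.512) [heading=36, draw]
  RT 6: heading 36 -> 30
  -- iteration 6/6 --
  RT 15: heading 30 -> 15
  BK 7.4: (-16.698,-40.512) -> (-23.846,-42.427) [heading=15, draw]
  RT 6: heading 15 -> 9
]
Final: pos=(-23.846,-42.427), heading=9, 6 segment(s) drawn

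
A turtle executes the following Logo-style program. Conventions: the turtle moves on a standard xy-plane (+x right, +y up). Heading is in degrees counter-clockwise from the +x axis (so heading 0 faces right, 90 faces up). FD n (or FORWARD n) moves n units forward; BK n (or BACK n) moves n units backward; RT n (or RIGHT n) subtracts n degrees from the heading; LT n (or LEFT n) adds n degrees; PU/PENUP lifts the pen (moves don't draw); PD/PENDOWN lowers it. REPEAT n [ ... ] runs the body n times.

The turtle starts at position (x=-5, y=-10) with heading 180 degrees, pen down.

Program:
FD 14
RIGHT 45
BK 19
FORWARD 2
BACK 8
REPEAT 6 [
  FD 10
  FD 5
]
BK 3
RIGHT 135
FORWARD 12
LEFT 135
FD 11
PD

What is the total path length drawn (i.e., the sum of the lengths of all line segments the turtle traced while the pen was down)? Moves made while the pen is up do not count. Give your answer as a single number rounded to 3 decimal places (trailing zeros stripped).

Executing turtle program step by step:
Start: pos=(-5,-10), heading=180, pen down
FD 14: (-5,-10) -> (-19,-10) [heading=180, draw]
RT 45: heading 180 -> 135
BK 19: (-19,-10) -> (-5.565,-23.435) [heading=135, draw]
FD 2: (-5.565,-23.435) -> (-6.979,-22.021) [heading=135, draw]
BK 8: (-6.979,-22.021) -> (-1.322,-27.678) [heading=135, draw]
REPEAT 6 [
  -- iteration 1/6 --
  FD 10: (-1.322,-27.678) -> (-8.393,-20.607) [heading=135, draw]
  FD 5: (-8.393,-20.607) -> (-11.929,-17.071) [heading=135, draw]
  -- iteration 2/6 --
  FD 10: (-11.929,-17.071) -> (-19,-10) [heading=135, draw]
  FD 5: (-19,-10) -> (-22.536,-6.464) [heading=135, draw]
  -- iteration 3/6 --
  FD 10: (-22.536,-6.464) -> (-29.607,0.607) [heading=135, draw]
  FD 5: (-29.607,0.607) -> (-33.142,4.142) [heading=135, draw]
  -- iteration 4/6 --
  FD 10: (-33.142,4.142) -> (-40.213,11.213) [heading=135, draw]
  FD 5: (-40.213,11.213) -> (-43.749,14.749) [heading=135, draw]
  -- iteration 5/6 --
  FD 10: (-43.749,14.749) -> (-50.82,21.82) [heading=135, draw]
  FD 5: (-50.82,21.82) -> (-54.355,25.355) [heading=135, draw]
  -- iteration 6/6 --
  FD 10: (-54.355,25.355) -> (-61.426,32.426) [heading=135, draw]
  FD 5: (-61.426,32.426) -> (-64.962,35.962) [heading=135, draw]
]
BK 3: (-64.962,35.962) -> (-62.841,33.841) [heading=135, draw]
RT 135: heading 135 -> 0
FD 12: (-62.841,33.841) -> (-50.841,33.841) [heading=0, draw]
LT 135: heading 0 -> 135
FD 11: (-50.841,33.841) -> (-58.619,41.619) [heading=135, draw]
PD: pen down
Final: pos=(-58.619,41.619), heading=135, 19 segment(s) drawn

Segment lengths:
  seg 1: (-5,-10) -> (-19,-10), length = 14
  seg 2: (-19,-10) -> (-5.565,-23.435), length = 19
  seg 3: (-5.565,-23.435) -> (-6.979,-22.021), length = 2
  seg 4: (-6.979,-22.021) -> (-1.322,-27.678), length = 8
  seg 5: (-1.322,-27.678) -> (-8.393,-20.607), length = 10
  seg 6: (-8.393,-20.607) -> (-11.929,-17.071), length = 5
  seg 7: (-11.929,-17.071) -> (-19,-10), length = 10
  seg 8: (-19,-10) -> (-22.536,-6.464), length = 5
  seg 9: (-22.536,-6.464) -> (-29.607,0.607), length = 10
  seg 10: (-29.607,0.607) -> (-33.142,4.142), length = 5
  seg 11: (-33.142,4.142) -> (-40.213,11.213), length = 10
  seg 12: (-40.213,11.213) -> (-43.749,14.749), length = 5
  seg 13: (-43.749,14.749) -> (-50.82,21.82), length = 10
  seg 14: (-50.82,21.82) -> (-54.355,25.355), length = 5
  seg 15: (-54.355,25.355) -> (-61.426,32.426), length = 10
  seg 16: (-61.426,32.426) -> (-64.962,35.962), length = 5
  seg 17: (-64.962,35.962) -> (-62.841,33.841), length = 3
  seg 18: (-62.841,33.841) -> (-50.841,33.841), length = 12
  seg 19: (-50.841,33.841) -> (-58.619,41.619), length = 11
Total = 159

Answer: 159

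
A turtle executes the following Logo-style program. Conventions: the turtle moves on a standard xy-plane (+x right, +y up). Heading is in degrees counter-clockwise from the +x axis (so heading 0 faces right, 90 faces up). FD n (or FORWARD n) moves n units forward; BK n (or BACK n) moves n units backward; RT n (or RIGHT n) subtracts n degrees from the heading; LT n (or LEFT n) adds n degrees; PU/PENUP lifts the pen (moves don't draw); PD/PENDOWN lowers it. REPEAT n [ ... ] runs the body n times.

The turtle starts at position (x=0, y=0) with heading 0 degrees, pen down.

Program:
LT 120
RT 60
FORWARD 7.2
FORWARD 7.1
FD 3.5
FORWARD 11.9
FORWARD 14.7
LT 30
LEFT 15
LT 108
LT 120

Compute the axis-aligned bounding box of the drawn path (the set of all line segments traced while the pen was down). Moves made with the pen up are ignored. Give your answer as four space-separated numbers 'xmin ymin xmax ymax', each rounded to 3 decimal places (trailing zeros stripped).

Executing turtle program step by step:
Start: pos=(0,0), heading=0, pen down
LT 120: heading 0 -> 120
RT 60: heading 120 -> 60
FD 7.2: (0,0) -> (3.6,6.235) [heading=60, draw]
FD 7.1: (3.6,6.235) -> (7.15,12.384) [heading=60, draw]
FD 3.5: (7.15,12.384) -> (8.9,15.415) [heading=60, draw]
FD 11.9: (8.9,15.415) -> (14.85,25.721) [heading=60, draw]
FD 14.7: (14.85,25.721) -> (22.2,38.452) [heading=60, draw]
LT 30: heading 60 -> 90
LT 15: heading 90 -> 105
LT 108: heading 105 -> 213
LT 120: heading 213 -> 333
Final: pos=(22.2,38.452), heading=333, 5 segment(s) drawn

Segment endpoints: x in {0, 3.6, 7.15, 8.9, 14.85, 22.2}, y in {0, 6.235, 12.384, 15.415, 25.721, 38.452}
xmin=0, ymin=0, xmax=22.2, ymax=38.452

Answer: 0 0 22.2 38.452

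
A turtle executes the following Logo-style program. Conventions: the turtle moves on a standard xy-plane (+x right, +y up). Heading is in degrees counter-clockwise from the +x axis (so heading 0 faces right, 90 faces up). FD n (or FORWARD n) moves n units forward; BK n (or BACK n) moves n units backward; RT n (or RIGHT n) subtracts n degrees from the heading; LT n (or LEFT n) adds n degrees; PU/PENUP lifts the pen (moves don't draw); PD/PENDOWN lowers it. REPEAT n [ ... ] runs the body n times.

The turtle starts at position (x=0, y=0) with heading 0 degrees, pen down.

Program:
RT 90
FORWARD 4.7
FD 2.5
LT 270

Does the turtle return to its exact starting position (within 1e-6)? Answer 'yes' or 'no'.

Executing turtle program step by step:
Start: pos=(0,0), heading=0, pen down
RT 90: heading 0 -> 270
FD 4.7: (0,0) -> (0,-4.7) [heading=270, draw]
FD 2.5: (0,-4.7) -> (0,-7.2) [heading=270, draw]
LT 270: heading 270 -> 180
Final: pos=(0,-7.2), heading=180, 2 segment(s) drawn

Start position: (0, 0)
Final position: (0, -7.2)
Distance = 7.2; >= 1e-6 -> NOT closed

Answer: no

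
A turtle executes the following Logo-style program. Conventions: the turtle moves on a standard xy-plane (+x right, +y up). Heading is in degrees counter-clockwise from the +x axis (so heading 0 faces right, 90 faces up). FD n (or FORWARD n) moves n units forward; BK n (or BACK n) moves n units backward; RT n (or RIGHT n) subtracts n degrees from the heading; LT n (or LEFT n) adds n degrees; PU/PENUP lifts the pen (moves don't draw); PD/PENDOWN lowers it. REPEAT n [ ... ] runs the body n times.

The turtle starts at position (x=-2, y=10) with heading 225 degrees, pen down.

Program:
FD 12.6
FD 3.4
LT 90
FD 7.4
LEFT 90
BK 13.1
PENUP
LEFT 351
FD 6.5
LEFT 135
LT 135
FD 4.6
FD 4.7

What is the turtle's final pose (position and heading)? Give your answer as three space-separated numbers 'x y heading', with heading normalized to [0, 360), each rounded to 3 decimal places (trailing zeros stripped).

Executing turtle program step by step:
Start: pos=(-2,10), heading=225, pen down
FD 12.6: (-2,10) -> (-10.91,1.09) [heading=225, draw]
FD 3.4: (-10.91,1.09) -> (-13.314,-1.314) [heading=225, draw]
LT 90: heading 225 -> 315
FD 7.4: (-13.314,-1.314) -> (-8.081,-6.546) [heading=315, draw]
LT 90: heading 315 -> 45
BK 13.1: (-8.081,-6.546) -> (-17.344,-15.809) [heading=45, draw]
PU: pen up
LT 351: heading 45 -> 36
FD 6.5: (-17.344,-15.809) -> (-12.086,-11.989) [heading=36, move]
LT 135: heading 36 -> 171
LT 135: heading 171 -> 306
FD 4.6: (-12.086,-11.989) -> (-9.382,-15.71) [heading=306, move]
FD 4.7: (-9.382,-15.71) -> (-6.619,-19.513) [heading=306, move]
Final: pos=(-6.619,-19.513), heading=306, 4 segment(s) drawn

Answer: -6.619 -19.513 306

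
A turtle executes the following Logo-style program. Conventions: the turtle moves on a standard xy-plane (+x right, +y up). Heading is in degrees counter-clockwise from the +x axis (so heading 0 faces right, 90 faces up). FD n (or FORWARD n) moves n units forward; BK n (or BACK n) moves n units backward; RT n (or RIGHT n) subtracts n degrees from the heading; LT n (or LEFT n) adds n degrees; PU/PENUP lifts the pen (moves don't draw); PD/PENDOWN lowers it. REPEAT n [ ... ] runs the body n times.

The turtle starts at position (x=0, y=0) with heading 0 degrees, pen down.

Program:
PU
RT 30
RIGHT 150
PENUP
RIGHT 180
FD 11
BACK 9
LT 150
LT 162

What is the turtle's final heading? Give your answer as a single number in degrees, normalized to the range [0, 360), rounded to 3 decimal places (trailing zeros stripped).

Answer: 312

Derivation:
Executing turtle program step by step:
Start: pos=(0,0), heading=0, pen down
PU: pen up
RT 30: heading 0 -> 330
RT 150: heading 330 -> 180
PU: pen up
RT 180: heading 180 -> 0
FD 11: (0,0) -> (11,0) [heading=0, move]
BK 9: (11,0) -> (2,0) [heading=0, move]
LT 150: heading 0 -> 150
LT 162: heading 150 -> 312
Final: pos=(2,0), heading=312, 0 segment(s) drawn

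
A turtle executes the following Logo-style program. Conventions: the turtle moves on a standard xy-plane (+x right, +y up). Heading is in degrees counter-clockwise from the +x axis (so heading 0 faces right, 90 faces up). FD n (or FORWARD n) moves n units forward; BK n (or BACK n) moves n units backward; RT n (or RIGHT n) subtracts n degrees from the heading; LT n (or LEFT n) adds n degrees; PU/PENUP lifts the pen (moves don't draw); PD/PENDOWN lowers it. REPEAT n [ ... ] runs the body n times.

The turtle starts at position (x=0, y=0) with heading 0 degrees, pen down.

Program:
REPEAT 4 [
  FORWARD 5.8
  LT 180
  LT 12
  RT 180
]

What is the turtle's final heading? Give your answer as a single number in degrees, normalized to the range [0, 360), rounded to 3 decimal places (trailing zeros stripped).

Executing turtle program step by step:
Start: pos=(0,0), heading=0, pen down
REPEAT 4 [
  -- iteration 1/4 --
  FD 5.8: (0,0) -> (5.8,0) [heading=0, draw]
  LT 180: heading 0 -> 180
  LT 12: heading 180 -> 192
  RT 180: heading 192 -> 12
  -- iteration 2/4 --
  FD 5.8: (5.8,0) -> (11.473,1.206) [heading=12, draw]
  LT 180: heading 12 -> 192
  LT 12: heading 192 -> 204
  RT 180: heading 204 -> 24
  -- iteration 3/4 --
  FD 5.8: (11.473,1.206) -> (16.772,3.565) [heading=24, draw]
  LT 180: heading 24 -> 204
  LT 12: heading 204 -> 216
  RT 180: heading 216 -> 36
  -- iteration 4/4 --
  FD 5.8: (16.772,3.565) -> (21.464,6.974) [heading=36, draw]
  LT 180: heading 36 -> 216
  LT 12: heading 216 -> 228
  RT 180: heading 228 -> 48
]
Final: pos=(21.464,6.974), heading=48, 4 segment(s) drawn

Answer: 48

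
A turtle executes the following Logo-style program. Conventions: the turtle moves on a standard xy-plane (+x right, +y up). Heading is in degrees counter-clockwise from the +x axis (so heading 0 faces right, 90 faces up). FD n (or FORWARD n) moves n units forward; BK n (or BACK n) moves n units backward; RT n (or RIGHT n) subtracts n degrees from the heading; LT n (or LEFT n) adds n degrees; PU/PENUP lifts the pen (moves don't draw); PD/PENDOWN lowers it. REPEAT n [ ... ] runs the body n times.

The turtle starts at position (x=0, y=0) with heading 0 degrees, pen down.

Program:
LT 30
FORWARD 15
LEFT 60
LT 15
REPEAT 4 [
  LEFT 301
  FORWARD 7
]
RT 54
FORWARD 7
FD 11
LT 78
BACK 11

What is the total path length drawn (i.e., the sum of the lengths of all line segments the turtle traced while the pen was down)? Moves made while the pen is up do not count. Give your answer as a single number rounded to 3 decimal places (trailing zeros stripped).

Executing turtle program step by step:
Start: pos=(0,0), heading=0, pen down
LT 30: heading 0 -> 30
FD 15: (0,0) -> (12.99,7.5) [heading=30, draw]
LT 60: heading 30 -> 90
LT 15: heading 90 -> 105
REPEAT 4 [
  -- iteration 1/4 --
  LT 301: heading 105 -> 46
  FD 7: (12.99,7.5) -> (17.853,12.535) [heading=46, draw]
  -- iteration 2/4 --
  LT 301: heading 46 -> 347
  FD 7: (17.853,12.535) -> (24.674,10.961) [heading=347, draw]
  -- iteration 3/4 --
  LT 301: heading 347 -> 288
  FD 7: (24.674,10.961) -> (26.837,4.303) [heading=288, draw]
  -- iteration 4/4 --
  LT 301: heading 288 -> 229
  FD 7: (26.837,4.303) -> (22.244,-0.98) [heading=229, draw]
]
RT 54: heading 229 -> 175
FD 7: (22.244,-0.98) -> (15.271,-0.37) [heading=175, draw]
FD 11: (15.271,-0.37) -> (4.313,0.589) [heading=175, draw]
LT 78: heading 175 -> 253
BK 11: (4.313,0.589) -> (7.529,11.109) [heading=253, draw]
Final: pos=(7.529,11.109), heading=253, 8 segment(s) drawn

Segment lengths:
  seg 1: (0,0) -> (12.99,7.5), length = 15
  seg 2: (12.99,7.5) -> (17.853,12.535), length = 7
  seg 3: (17.853,12.535) -> (24.674,10.961), length = 7
  seg 4: (24.674,10.961) -> (26.837,4.303), length = 7
  seg 5: (26.837,4.303) -> (22.244,-0.98), length = 7
  seg 6: (22.244,-0.98) -> (15.271,-0.37), length = 7
  seg 7: (15.271,-0.37) -> (4.313,0.589), length = 11
  seg 8: (4.313,0.589) -> (7.529,11.109), length = 11
Total = 72

Answer: 72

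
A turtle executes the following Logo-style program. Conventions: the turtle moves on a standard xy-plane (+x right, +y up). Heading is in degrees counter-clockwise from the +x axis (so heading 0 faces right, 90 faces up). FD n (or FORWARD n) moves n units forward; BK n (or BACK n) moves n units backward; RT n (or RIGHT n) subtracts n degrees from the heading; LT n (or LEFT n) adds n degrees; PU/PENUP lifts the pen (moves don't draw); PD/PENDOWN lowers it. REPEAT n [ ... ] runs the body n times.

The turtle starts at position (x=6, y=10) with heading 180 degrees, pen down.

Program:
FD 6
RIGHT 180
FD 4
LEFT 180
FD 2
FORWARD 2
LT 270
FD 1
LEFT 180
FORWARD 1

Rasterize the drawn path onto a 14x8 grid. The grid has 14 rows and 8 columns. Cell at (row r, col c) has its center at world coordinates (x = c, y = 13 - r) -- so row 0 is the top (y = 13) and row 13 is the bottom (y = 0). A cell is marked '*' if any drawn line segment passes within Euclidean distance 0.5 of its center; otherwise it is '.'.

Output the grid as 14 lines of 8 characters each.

Answer: ........
........
*.......
*******.
........
........
........
........
........
........
........
........
........
........

Derivation:
Segment 0: (6,10) -> (0,10)
Segment 1: (0,10) -> (4,10)
Segment 2: (4,10) -> (2,10)
Segment 3: (2,10) -> (0,10)
Segment 4: (0,10) -> (0,11)
Segment 5: (0,11) -> (-0,10)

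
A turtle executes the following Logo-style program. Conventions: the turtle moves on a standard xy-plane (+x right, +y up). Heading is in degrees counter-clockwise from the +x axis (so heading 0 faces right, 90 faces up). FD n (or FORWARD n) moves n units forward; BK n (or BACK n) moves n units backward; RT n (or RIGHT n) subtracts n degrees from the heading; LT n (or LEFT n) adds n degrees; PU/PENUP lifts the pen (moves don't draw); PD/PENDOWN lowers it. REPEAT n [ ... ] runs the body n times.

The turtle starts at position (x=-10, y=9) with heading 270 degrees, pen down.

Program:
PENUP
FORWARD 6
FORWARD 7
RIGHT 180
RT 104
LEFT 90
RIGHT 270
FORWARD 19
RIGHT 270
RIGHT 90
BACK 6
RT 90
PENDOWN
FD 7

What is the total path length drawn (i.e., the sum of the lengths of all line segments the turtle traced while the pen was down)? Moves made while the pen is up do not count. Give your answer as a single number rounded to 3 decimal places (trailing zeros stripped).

Answer: 7

Derivation:
Executing turtle program step by step:
Start: pos=(-10,9), heading=270, pen down
PU: pen up
FD 6: (-10,9) -> (-10,3) [heading=270, move]
FD 7: (-10,3) -> (-10,-4) [heading=270, move]
RT 180: heading 270 -> 90
RT 104: heading 90 -> 346
LT 90: heading 346 -> 76
RT 270: heading 76 -> 166
FD 19: (-10,-4) -> (-28.436,0.597) [heading=166, move]
RT 270: heading 166 -> 256
RT 90: heading 256 -> 166
BK 6: (-28.436,0.597) -> (-22.614,-0.855) [heading=166, move]
RT 90: heading 166 -> 76
PD: pen down
FD 7: (-22.614,-0.855) -> (-20.92,5.937) [heading=76, draw]
Final: pos=(-20.92,5.937), heading=76, 1 segment(s) drawn

Segment lengths:
  seg 1: (-22.614,-0.855) -> (-20.92,5.937), length = 7
Total = 7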